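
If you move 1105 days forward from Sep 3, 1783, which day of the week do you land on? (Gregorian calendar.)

First find the weekday of Sep 3, 1783. Doomsday rule: the anchor day for the 1700s is Sunday. For year 83: 83÷12 = 6 r 11, and 11÷4 = 2, so 6+11+2 = 19.
Sunday + 19 ≡ Friday — that's 1783's doomsday.
In September the doomsday date is Sep 5.
Sep 3 is 2 days before Sep 5; 2 mod 7 = 2, so Friday − 2 = Wednesday.
1105 mod 7 = 6, so 1105 days after a Wednesday is Wednesday + 6 = Tuesday.

Tuesday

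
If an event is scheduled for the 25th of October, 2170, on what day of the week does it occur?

Thursday

Doomsday rule: the anchor day for the 2100s is Sunday. For year 70: 70÷12 = 5 r 10, and 10÷4 = 2, so 5+10+2 = 17.
Sunday + 17 ≡ Wednesday — that's 2170's doomsday.
In October the doomsday date is Oct 10.
Oct 25 is 15 days after Oct 10; 15 mod 7 = 1, so Wednesday + 1 = Thursday.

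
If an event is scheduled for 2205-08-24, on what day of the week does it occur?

Saturday

Doomsday rule: the anchor day for the 2200s is Friday. For year 05: 5÷12 = 0 r 5, and 5÷4 = 1, so 0+5+1 = 6.
Friday + 6 ≡ Thursday — that's 2205's doomsday.
In August the doomsday date is Aug 8.
Aug 24 is 16 days after Aug 8; 16 mod 7 = 2, so Thursday + 2 = Saturday.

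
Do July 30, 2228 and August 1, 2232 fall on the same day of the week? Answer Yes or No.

Yes

From Jul 30, 2228 to Aug 1, 2232 is 1463 days.
1463 mod 7 = 0, so they are the same weekday.
(Jul 30, 2228 is a Wednesday; Aug 1, 2232 is a Wednesday.)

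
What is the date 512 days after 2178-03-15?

August 9, 2179

+365 (one year) → Mar 15, 2179 (147 left).
Mar has 31 days: +17 → Apr 1, 2179 (130 left).
Apr has 30 days: +30 → May 1, 2179 (100 left).
May has 31 days: +31 → Jun 1, 2179 (69 left).
Jun has 30 days: +30 → Jul 1, 2179 (39 left).
Jul has 31 days: +31 → Aug 1, 2179 (8 left).
+8 → Aug 9, 2179.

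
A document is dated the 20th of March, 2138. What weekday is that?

Thursday

Doomsday rule: the anchor day for the 2100s is Sunday. For year 38: 38÷12 = 3 r 2, and 2÷4 = 0, so 3+2+0 = 5.
Sunday + 5 ≡ Friday — that's 2138's doomsday.
In March the doomsday date is Mar 14.
Mar 20 is 6 days after Mar 14; 6 mod 7 = 6, so Friday + 6 = Thursday.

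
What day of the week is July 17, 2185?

Doomsday rule: the anchor day for the 2100s is Sunday. For year 85: 85÷12 = 7 r 1, and 1÷4 = 0, so 7+1+0 = 8.
Sunday + 8 ≡ Monday — that's 2185's doomsday.
In July the doomsday date is Jul 11.
Jul 17 is 6 days after Jul 11; 6 mod 7 = 6, so Monday + 6 = Sunday.

Sunday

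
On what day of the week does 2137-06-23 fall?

Sunday

Doomsday rule: the anchor day for the 2100s is Sunday. For year 37: 37÷12 = 3 r 1, and 1÷4 = 0, so 3+1+0 = 4.
Sunday + 4 ≡ Thursday — that's 2137's doomsday.
In June the doomsday date is Jun 6.
Jun 23 is 17 days after Jun 6; 17 mod 7 = 3, so Thursday + 3 = Sunday.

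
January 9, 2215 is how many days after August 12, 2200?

5263

Aug 12, 2200 → Aug 12, 2201: 365 days.
Aug 12, 2201 → Aug 12, 2202: 365 days.
Aug 12, 2202 → Aug 12, 2203: 365 days.
Aug 12, 2203 → Aug 12, 2204: 366 days (Feb 29, 2204 is in that span).
Aug 12, 2204 → Aug 12, 2205: 365 days.
Aug 12, 2205 → Aug 12, 2206: 365 days.
Aug 12, 2206 → Aug 12, 2207: 365 days.
Aug 12, 2207 → Aug 12, 2208: 366 days (Feb 29, 2208 is in that span).
Aug 12, 2208 → Aug 12, 2209: 365 days.
Aug 12, 2209 → Aug 12, 2210: 365 days.
Aug 12, 2210 → Aug 12, 2211: 365 days.
Aug 12, 2211 → Aug 12, 2212: 366 days (Feb 29, 2212 is in that span).
Aug 12, 2212 → Aug 12, 2213: 365 days.
Aug 12, 2213 → Aug 12, 2214: 365 days.
Aug 12, 2214 → Sep 12, 2214: 31 days (August has 31).
Sep 12, 2214 → Oct 12, 2214: 30 days (September has 30).
Oct 12, 2214 → Nov 12, 2214: 31 days (October has 31).
Nov 12, 2214 → Dec 12, 2214: 30 days (November has 30).
Dec 12, 2214 → Jan 9, 2215: 28 days.
Total: 5263 days.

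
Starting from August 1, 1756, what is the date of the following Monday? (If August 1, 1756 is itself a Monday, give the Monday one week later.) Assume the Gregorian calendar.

Aug 1, 1756 is a Sunday.
From Sunday to the next Monday is 1 day.
Aug 1, 1756 + 1 = Aug 2, 1756.

August 2, 1756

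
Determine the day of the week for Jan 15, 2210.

Doomsday rule: the anchor day for the 2200s is Friday. For year 10: 10÷12 = 0 r 10, and 10÷4 = 2, so 0+10+2 = 12.
Friday + 12 ≡ Wednesday — that's 2210's doomsday.
In January the doomsday date is Jan 3 (2210 is not a leap year).
Jan 15 is 12 days after Jan 3; 12 mod 7 = 5, so Wednesday + 5 = Monday.

Monday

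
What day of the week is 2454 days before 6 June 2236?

Jun 6, 2236 is a Monday.
2454 mod 7 = 4, so 2454 days before a Monday is Monday − 4 = Thursday.

Thursday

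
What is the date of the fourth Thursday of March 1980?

March 27, 1980

March 1, 1980 is a Saturday.
The first Thursday is therefore March 6 (5 days later).
The fourth Thursday is 6 + 3×7 = March 27.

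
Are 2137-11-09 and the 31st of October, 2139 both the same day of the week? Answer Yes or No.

From Nov 9, 2137 to Oct 31, 2139 is 721 days.
721 mod 7 = 0, so they are the same weekday.
(Nov 9, 2137 is a Saturday; Oct 31, 2139 is a Saturday.)

Yes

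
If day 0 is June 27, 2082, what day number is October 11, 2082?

106

Jun 27, 2082 → Jul 27, 2082: 30 days (June has 30).
Jul 27, 2082 → Aug 27, 2082: 31 days (July has 31).
Aug 27, 2082 → Sep 27, 2082: 31 days (August has 31).
Sep 27, 2082 → Oct 11, 2082: 14 days.
Total: 106 days.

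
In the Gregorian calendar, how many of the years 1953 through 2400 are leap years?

Multiples of 4 in [1953,2400]: 112.
Of those, multiples of 100: 5 (not leap unless ÷400).
Multiples of 400: 2.
Leap years = 112 − 5 + 2 = 109.

109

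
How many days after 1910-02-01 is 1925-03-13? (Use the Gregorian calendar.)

5519

Feb 1, 1910 → Feb 1, 1911: 365 days.
Feb 1, 1911 → Feb 1, 1912: 365 days.
Feb 1, 1912 → Feb 1, 1913: 366 days (Feb 29, 1912 is in that span).
Feb 1, 1913 → Feb 1, 1914: 365 days.
Feb 1, 1914 → Feb 1, 1915: 365 days.
Feb 1, 1915 → Feb 1, 1916: 365 days.
Feb 1, 1916 → Feb 1, 1917: 366 days (Feb 29, 1916 is in that span).
Feb 1, 1917 → Feb 1, 1918: 365 days.
Feb 1, 1918 → Feb 1, 1919: 365 days.
Feb 1, 1919 → Feb 1, 1920: 365 days.
Feb 1, 1920 → Feb 1, 1921: 366 days (Feb 29, 1920 is in that span).
Feb 1, 1921 → Feb 1, 1922: 365 days.
Feb 1, 1922 → Feb 1, 1923: 365 days.
Feb 1, 1923 → Feb 1, 1924: 365 days.
Feb 1, 1924 → Feb 1, 1925: 366 days (Feb 29, 1924 is in that span).
Feb 1, 1925 → Mar 1, 1925: 28 days (February has 28).
Mar 1, 1925 → Mar 13, 1925: 12 days.
Total: 5519 days.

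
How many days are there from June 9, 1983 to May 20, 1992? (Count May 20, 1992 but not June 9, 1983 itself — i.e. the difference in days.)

3268

Jun 9, 1983 → Jun 9, 1984: 366 days (Feb 29, 1984 is in that span).
Jun 9, 1984 → Jun 9, 1985: 365 days.
Jun 9, 1985 → Jun 9, 1986: 365 days.
Jun 9, 1986 → Jun 9, 1987: 365 days.
Jun 9, 1987 → Jun 9, 1988: 366 days (Feb 29, 1988 is in that span).
Jun 9, 1988 → Jun 9, 1989: 365 days.
Jun 9, 1989 → Jun 9, 1990: 365 days.
Jun 9, 1990 → Jun 9, 1991: 365 days.
Jun 9, 1991 → Jul 9, 1991: 30 days (June has 30).
Jul 9, 1991 → Aug 9, 1991: 31 days (July has 31).
Aug 9, 1991 → Sep 9, 1991: 31 days (August has 31).
Sep 9, 1991 → Oct 9, 1991: 30 days (September has 30).
Oct 9, 1991 → Nov 9, 1991: 31 days (October has 31).
Nov 9, 1991 → Dec 9, 1991: 30 days (November has 30).
Dec 9, 1991 → Jan 9, 1992: 31 days (December has 31).
Jan 9, 1992 → Feb 9, 1992: 31 days (January has 31).
Feb 9, 1992 → Mar 9, 1992: 29 days (February has 29).
Mar 9, 1992 → Apr 9, 1992: 31 days (March has 31).
Apr 9, 1992 → May 9, 1992: 30 days (April has 30).
May 9, 1992 → May 20, 1992: 11 days.
Total: 3268 days.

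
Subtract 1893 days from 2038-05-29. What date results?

March 23, 2033

−365 (one year) → May 29, 2037 (1528 left).
−365 (one year) → May 29, 2036 (1163 left).
−366 (one year; includes Feb 29, 2036) → May 29, 2035 (797 left).
−365 (one year) → May 29, 2034 (432 left).
−365 (one year) → May 29, 2033 (67 left).
−29 → Apr 30, 2033 (end of Apr, 30 days; 38 left).
−30 → Mar 31, 2033 (end of Mar, 31 days; 8 left).
−8 → Mar 23, 2033.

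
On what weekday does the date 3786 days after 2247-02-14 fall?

Feb 14, 2247 is a Sunday.
3786 mod 7 = 6, so 3786 days after a Sunday is Sunday + 6 = Saturday.

Saturday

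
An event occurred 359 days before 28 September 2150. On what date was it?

−28 → Aug 31, 2150 (end of Aug, 31 days; 331 left).
−31 → Jul 31, 2150 (end of Jul, 31 days; 300 left).
−31 → Jun 30, 2150 (end of Jun, 30 days; 269 left).
−30 → May 31, 2150 (end of May, 31 days; 239 left).
−31 → Apr 30, 2150 (end of Apr, 30 days; 208 left).
−30 → Mar 31, 2150 (end of Mar, 31 days; 178 left).
−31 → Feb 28, 2150 (end of Feb, 28 days; 147 left).
−28 → Jan 31, 2150 (end of Jan, 31 days; 119 left).
−31 → Dec 31, 2149 (end of Dec, 31 days; 88 left).
−31 → Nov 30, 2149 (end of Nov, 30 days; 57 left).
−30 → Oct 31, 2149 (end of Oct, 31 days; 27 left).
−27 → Oct 4, 2149.

October 4, 2149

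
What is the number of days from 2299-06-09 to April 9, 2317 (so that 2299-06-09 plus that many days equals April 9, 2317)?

6513

Jun 9, 2299 → Jun 9, 2300: 365 days.
Jun 9, 2300 → Jun 9, 2301: 365 days.
Jun 9, 2301 → Jun 9, 2302: 365 days.
Jun 9, 2302 → Jun 9, 2303: 365 days.
Jun 9, 2303 → Jun 9, 2304: 366 days (Feb 29, 2304 is in that span).
Jun 9, 2304 → Jun 9, 2305: 365 days.
Jun 9, 2305 → Jun 9, 2306: 365 days.
Jun 9, 2306 → Jun 9, 2307: 365 days.
Jun 9, 2307 → Jun 9, 2308: 366 days (Feb 29, 2308 is in that span).
Jun 9, 2308 → Jun 9, 2309: 365 days.
Jun 9, 2309 → Jun 9, 2310: 365 days.
Jun 9, 2310 → Jun 9, 2311: 365 days.
Jun 9, 2311 → Jun 9, 2312: 366 days (Feb 29, 2312 is in that span).
Jun 9, 2312 → Jun 9, 2313: 365 days.
Jun 9, 2313 → Jun 9, 2314: 365 days.
Jun 9, 2314 → Jun 9, 2315: 365 days.
Jun 9, 2315 → Jun 9, 2316: 366 days (Feb 29, 2316 is in that span).
Jun 9, 2316 → Jul 9, 2316: 30 days (June has 30).
Jul 9, 2316 → Aug 9, 2316: 31 days (July has 31).
Aug 9, 2316 → Sep 9, 2316: 31 days (August has 31).
Sep 9, 2316 → Oct 9, 2316: 30 days (September has 30).
Oct 9, 2316 → Nov 9, 2316: 31 days (October has 31).
Nov 9, 2316 → Dec 9, 2316: 30 days (November has 30).
Dec 9, 2316 → Jan 9, 2317: 31 days (December has 31).
Jan 9, 2317 → Feb 9, 2317: 31 days (January has 31).
Feb 9, 2317 → Mar 9, 2317: 28 days (February has 28).
Mar 9, 2317 → Apr 9, 2317: 31 days.
Total: 6513 days.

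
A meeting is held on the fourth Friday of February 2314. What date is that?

February 27, 2314

February 1, 2314 is a Sunday.
The first Friday is therefore February 6 (5 days later).
The fourth Friday is 6 + 3×7 = February 27.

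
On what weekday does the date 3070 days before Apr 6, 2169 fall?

Apr 6, 2169 is a Thursday.
3070 mod 7 = 4, so 3070 days before a Thursday is Thursday − 4 = Sunday.

Sunday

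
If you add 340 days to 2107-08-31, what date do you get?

Aug has 31 days: +1 → Sep 1, 2107 (339 left).
Sep has 30 days: +30 → Oct 1, 2107 (309 left).
Oct has 31 days: +31 → Nov 1, 2107 (278 left).
Nov has 30 days: +30 → Dec 1, 2107 (248 left).
Dec has 31 days: +31 → Jan 1, 2108 (217 left).
Jan has 31 days: +31 → Feb 1, 2108 (186 left).
Feb has 29 days: +29 → Mar 1, 2108 (157 left).
Mar has 31 days: +31 → Apr 1, 2108 (126 left).
Apr has 30 days: +30 → May 1, 2108 (96 left).
May has 31 days: +31 → Jun 1, 2108 (65 left).
Jun has 30 days: +30 → Jul 1, 2108 (35 left).
Jul has 31 days: +31 → Aug 1, 2108 (4 left).
+4 → Aug 5, 2108.

August 5, 2108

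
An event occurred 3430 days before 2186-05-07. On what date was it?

−365 (one year) → May 7, 2185 (3065 left).
−365 (one year) → May 7, 2184 (2700 left).
−366 (one year; includes Feb 29, 2184) → May 7, 2183 (2334 left).
−365 (one year) → May 7, 2182 (1969 left).
−365 (one year) → May 7, 2181 (1604 left).
−365 (one year) → May 7, 2180 (1239 left).
−366 (one year; includes Feb 29, 2180) → May 7, 2179 (873 left).
−365 (one year) → May 7, 2178 (508 left).
−365 (one year) → May 7, 2177 (143 left).
−7 → Apr 30, 2177 (end of Apr, 30 days; 136 left).
−30 → Mar 31, 2177 (end of Mar, 31 days; 106 left).
−31 → Feb 28, 2177 (end of Feb, 28 days; 75 left).
−28 → Jan 31, 2177 (end of Jan, 31 days; 47 left).
−31 → Dec 31, 2176 (end of Dec, 31 days; 16 left).
−16 → Dec 15, 2176.

December 15, 2176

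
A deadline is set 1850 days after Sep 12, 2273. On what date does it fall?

+365 (one year) → Sep 12, 2274 (1485 left).
+365 (one year) → Sep 12, 2275 (1120 left).
+366 (one year; includes Feb 29, 2276) → Sep 12, 2276 (754 left).
+365 (one year) → Sep 12, 2277 (389 left).
Sep has 30 days: +19 → Oct 1, 2277 (370 left).
Oct has 31 days: +31 → Nov 1, 2277 (339 left).
Nov has 30 days: +30 → Dec 1, 2277 (309 left).
Dec has 31 days: +31 → Jan 1, 2278 (278 left).
Jan has 31 days: +31 → Feb 1, 2278 (247 left).
Feb has 28 days: +28 → Mar 1, 2278 (219 left).
Mar has 31 days: +31 → Apr 1, 2278 (188 left).
Apr has 30 days: +30 → May 1, 2278 (158 left).
May has 31 days: +31 → Jun 1, 2278 (127 left).
Jun has 30 days: +30 → Jul 1, 2278 (97 left).
Jul has 31 days: +31 → Aug 1, 2278 (66 left).
Aug has 31 days: +31 → Sep 1, 2278 (35 left).
Sep has 30 days: +30 → Oct 1, 2278 (5 left).
+5 → Oct 6, 2278.

October 6, 2278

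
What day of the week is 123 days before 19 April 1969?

Apr 19, 1969 is a Saturday.
123 mod 7 = 4, so 123 days before a Saturday is Saturday − 4 = Tuesday.

Tuesday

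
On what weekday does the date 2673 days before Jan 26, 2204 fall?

First find the weekday of Jan 26, 2204. Doomsday rule: the anchor day for the 2200s is Friday. For year 04: 4÷12 = 0 r 4, and 4÷4 = 1, so 0+4+1 = 5.
Friday + 5 ≡ Wednesday — that's 2204's doomsday.
In January the doomsday date is Jan 4 (2204 is a leap year (divisible by 4)).
Jan 26 is 22 days after Jan 4; 22 mod 7 = 1, so Wednesday + 1 = Thursday.
2673 mod 7 = 6, so 2673 days before a Thursday is Thursday − 6 = Friday.

Friday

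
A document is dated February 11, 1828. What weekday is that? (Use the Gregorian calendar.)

Doomsday rule: the anchor day for the 1800s is Friday. For year 28: 28÷12 = 2 r 4, and 4÷4 = 1, so 2+4+1 = 7.
Friday + 7 ≡ Friday — that's 1828's doomsday.
In February the doomsday date is Feb 29 (1828 is a leap year (divisible by 4)).
Feb 11 is 18 days before Feb 29; 18 mod 7 = 4, so Friday − 4 = Monday.

Monday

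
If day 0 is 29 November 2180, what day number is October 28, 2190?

Nov 29, 2180 → Nov 29, 2181: 365 days.
Nov 29, 2181 → Nov 29, 2182: 365 days.
Nov 29, 2182 → Nov 29, 2183: 365 days.
Nov 29, 2183 → Nov 29, 2184: 366 days (Feb 29, 2184 is in that span).
Nov 29, 2184 → Nov 29, 2185: 365 days.
Nov 29, 2185 → Nov 29, 2186: 365 days.
Nov 29, 2186 → Nov 29, 2187: 365 days.
Nov 29, 2187 → Nov 29, 2188: 366 days (Feb 29, 2188 is in that span).
Nov 29, 2188 → Nov 29, 2189: 365 days.
Nov 29, 2189 → Dec 29, 2189: 30 days (November has 30).
Dec 29, 2189 → Jan 29, 2190: 31 days (December has 31).
Jan 29, 2190 → Feb 28, 2190: 30 days (January has 31).
Feb 28, 2190 → Mar 28, 2190: 28 days (February has 28).
Mar 28, 2190 → Apr 28, 2190: 31 days (March has 31).
Apr 28, 2190 → May 28, 2190: 30 days (April has 30).
May 28, 2190 → Jun 28, 2190: 31 days (May has 31).
Jun 28, 2190 → Jul 28, 2190: 30 days (June has 30).
Jul 28, 2190 → Aug 28, 2190: 31 days (July has 31).
Aug 28, 2190 → Sep 28, 2190: 31 days (August has 31).
Sep 28, 2190 → Oct 28, 2190: 30 days.
Total: 3620 days.

3620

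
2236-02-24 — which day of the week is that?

Doomsday rule: the anchor day for the 2200s is Friday. For year 36: 36÷12 = 3 r 0, and 0÷4 = 0, so 3+0+0 = 3.
Friday + 3 ≡ Monday — that's 2236's doomsday.
In February the doomsday date is Feb 29 (2236 is a leap year (divisible by 4)).
Feb 24 is 5 days before Feb 29; 5 mod 7 = 5, so Monday − 5 = Wednesday.

Wednesday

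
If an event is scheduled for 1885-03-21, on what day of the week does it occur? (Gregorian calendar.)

Doomsday rule: the anchor day for the 1800s is Friday. For year 85: 85÷12 = 7 r 1, and 1÷4 = 0, so 7+1+0 = 8.
Friday + 8 ≡ Saturday — that's 1885's doomsday.
In March the doomsday date is Mar 14.
Mar 21 is 7 days after Mar 14; 7 mod 7 = 0, so Saturday + 0 = Saturday.

Saturday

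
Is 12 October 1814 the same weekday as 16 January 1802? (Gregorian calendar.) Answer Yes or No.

From Jan 16, 1802 to Oct 12, 1814 is 4652 days.
4652 mod 7 = 4, so they are different weekdays.
(Jan 16, 1802 is a Saturday; Oct 12, 1814 is a Wednesday.)

No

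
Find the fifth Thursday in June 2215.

June 1, 2215 is a Thursday.
The first Thursday is therefore June 1 (same day).
The fifth Thursday is 1 + 4×7 = June 29.

June 29, 2215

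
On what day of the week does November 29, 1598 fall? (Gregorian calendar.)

Sunday

Doomsday rule: the anchor day for the 1500s is Wednesday. For year 98: 98÷12 = 8 r 2, and 2÷4 = 0, so 8+2+0 = 10.
Wednesday + 10 ≡ Saturday — that's 1598's doomsday.
In November the doomsday date is Nov 7.
Nov 29 is 22 days after Nov 7; 22 mod 7 = 1, so Saturday + 1 = Sunday.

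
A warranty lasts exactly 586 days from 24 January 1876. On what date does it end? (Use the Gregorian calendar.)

+366 (one year; includes Feb 29, 1876) → Jan 24, 1877 (220 left).
Jan has 31 days: +8 → Feb 1, 1877 (212 left).
Feb has 28 days: +28 → Mar 1, 1877 (184 left).
Mar has 31 days: +31 → Apr 1, 1877 (153 left).
Apr has 30 days: +30 → May 1, 1877 (123 left).
May has 31 days: +31 → Jun 1, 1877 (92 left).
Jun has 30 days: +30 → Jul 1, 1877 (62 left).
Jul has 31 days: +31 → Aug 1, 1877 (31 left).
Aug has 31 days: +31 → Sep 1, 1877 (0 left).

September 1, 1877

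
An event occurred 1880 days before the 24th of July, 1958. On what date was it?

May 31, 1953

−365 (one year) → Jul 24, 1957 (1515 left).
−365 (one year) → Jul 24, 1956 (1150 left).
−366 (one year; includes Feb 29, 1956) → Jul 24, 1955 (784 left).
−365 (one year) → Jul 24, 1954 (419 left).
−365 (one year) → Jul 24, 1953 (54 left).
−24 → Jun 30, 1953 (end of Jun, 30 days; 30 left).
−30 → May 31, 1953 (end of May, 31 days; 0 left).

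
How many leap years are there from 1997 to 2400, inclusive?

Multiples of 4 in [1997,2400]: 101.
Of those, multiples of 100: 5 (not leap unless ÷400).
Multiples of 400: 2.
Leap years = 101 − 5 + 2 = 98.

98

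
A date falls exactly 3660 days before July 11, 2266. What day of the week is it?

Thursday

First find the weekday of Jul 11, 2266. Doomsday rule: the anchor day for the 2200s is Friday. For year 66: 66÷12 = 5 r 6, and 6÷4 = 1, so 5+6+1 = 12.
Friday + 12 ≡ Wednesday — that's 2266's doomsday.
In July the doomsday date is Jul 11.
Jul 11 is the doomsday itself: Wednesday.
3660 mod 7 = 6, so 3660 days before a Wednesday is Wednesday − 6 = Thursday.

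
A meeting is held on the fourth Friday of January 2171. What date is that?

January 1, 2171 is a Tuesday.
The first Friday is therefore January 4 (3 days later).
The fourth Friday is 4 + 3×7 = January 25.

January 25, 2171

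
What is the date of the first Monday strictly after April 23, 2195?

Apr 23, 2195 is a Thursday.
From Thursday to the next Monday is 4 days.
Apr 23, 2195 + 4 = Apr 27, 2195.

April 27, 2195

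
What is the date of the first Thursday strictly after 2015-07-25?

July 30, 2015

Jul 25, 2015 is a Saturday.
From Saturday to the next Thursday is 5 days.
Jul 25, 2015 + 5 = Jul 30, 2015.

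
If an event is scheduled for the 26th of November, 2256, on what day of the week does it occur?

Wednesday

Doomsday rule: the anchor day for the 2200s is Friday. For year 56: 56÷12 = 4 r 8, and 8÷4 = 2, so 4+8+2 = 14.
Friday + 14 ≡ Friday — that's 2256's doomsday.
In November the doomsday date is Nov 7.
Nov 26 is 19 days after Nov 7; 19 mod 7 = 5, so Friday + 5 = Wednesday.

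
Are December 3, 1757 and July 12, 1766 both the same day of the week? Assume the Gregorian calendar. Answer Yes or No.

From Dec 3, 1757 to Jul 12, 1766 is 3143 days.
3143 mod 7 = 0, so they are the same weekday.
(Dec 3, 1757 is a Saturday; Jul 12, 1766 is a Saturday.)

Yes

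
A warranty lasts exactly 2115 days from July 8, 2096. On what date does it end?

April 24, 2102

+365 (one year) → Jul 8, 2097 (1750 left).
+365 (one year) → Jul 8, 2098 (1385 left).
+365 (one year) → Jul 8, 2099 (1020 left).
+365 (one year) → Jul 8, 2100 (655 left).
+365 (one year) → Jul 8, 2101 (290 left).
Jul has 31 days: +24 → Aug 1, 2101 (266 left).
Aug has 31 days: +31 → Sep 1, 2101 (235 left).
Sep has 30 days: +30 → Oct 1, 2101 (205 left).
Oct has 31 days: +31 → Nov 1, 2101 (174 left).
Nov has 30 days: +30 → Dec 1, 2101 (144 left).
Dec has 31 days: +31 → Jan 1, 2102 (113 left).
Jan has 31 days: +31 → Feb 1, 2102 (82 left).
Feb has 28 days: +28 → Mar 1, 2102 (54 left).
Mar has 31 days: +31 → Apr 1, 2102 (23 left).
+23 → Apr 24, 2102.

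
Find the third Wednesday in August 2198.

August 1, 2198 is a Wednesday.
The first Wednesday is therefore August 1 (same day).
The third Wednesday is 1 + 2×7 = August 15.

August 15, 2198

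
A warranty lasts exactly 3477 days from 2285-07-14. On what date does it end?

+365 (one year) → Jul 14, 2286 (3112 left).
+365 (one year) → Jul 14, 2287 (2747 left).
+366 (one year; includes Feb 29, 2288) → Jul 14, 2288 (2381 left).
+365 (one year) → Jul 14, 2289 (2016 left).
+365 (one year) → Jul 14, 2290 (1651 left).
+365 (one year) → Jul 14, 2291 (1286 left).
+366 (one year; includes Feb 29, 2292) → Jul 14, 2292 (920 left).
+365 (one year) → Jul 14, 2293 (555 left).
+365 (one year) → Jul 14, 2294 (190 left).
Jul has 31 days: +18 → Aug 1, 2294 (172 left).
Aug has 31 days: +31 → Sep 1, 2294 (141 left).
Sep has 30 days: +30 → Oct 1, 2294 (111 left).
Oct has 31 days: +31 → Nov 1, 2294 (80 left).
Nov has 30 days: +30 → Dec 1, 2294 (50 left).
Dec has 31 days: +31 → Jan 1, 2295 (19 left).
+19 → Jan 20, 2295.

January 20, 2295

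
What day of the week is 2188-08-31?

Sunday

Doomsday rule: the anchor day for the 2100s is Sunday. For year 88: 88÷12 = 7 r 4, and 4÷4 = 1, so 7+4+1 = 12.
Sunday + 12 ≡ Friday — that's 2188's doomsday.
In August the doomsday date is Aug 8.
Aug 31 is 23 days after Aug 8; 23 mod 7 = 2, so Friday + 2 = Sunday.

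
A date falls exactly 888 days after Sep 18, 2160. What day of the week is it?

First find the weekday of Sep 18, 2160. Doomsday rule: the anchor day for the 2100s is Sunday. For year 60: 60÷12 = 5 r 0, and 0÷4 = 0, so 5+0+0 = 5.
Sunday + 5 ≡ Friday — that's 2160's doomsday.
In September the doomsday date is Sep 5.
Sep 18 is 13 days after Sep 5; 13 mod 7 = 6, so Friday + 6 = Thursday.
888 mod 7 = 6, so 888 days after a Thursday is Thursday + 6 = Wednesday.

Wednesday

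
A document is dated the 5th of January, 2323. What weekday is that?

Friday

Doomsday rule: the anchor day for the 2300s is Wednesday. For year 23: 23÷12 = 1 r 11, and 11÷4 = 2, so 1+11+2 = 14.
Wednesday + 14 ≡ Wednesday — that's 2323's doomsday.
In January the doomsday date is Jan 3 (2323 is not a leap year).
Jan 5 is 2 days after Jan 3; 2 mod 7 = 2, so Wednesday + 2 = Friday.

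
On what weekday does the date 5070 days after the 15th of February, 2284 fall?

Sunday

Feb 15, 2284 is a Friday.
5070 mod 7 = 2, so 5070 days after a Friday is Friday + 2 = Sunday.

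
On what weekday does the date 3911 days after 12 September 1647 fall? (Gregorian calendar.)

Tuesday

First find the weekday of Sep 12, 1647. Doomsday rule: the anchor day for the 1600s is Tuesday. For year 47: 47÷12 = 3 r 11, and 11÷4 = 2, so 3+11+2 = 16.
Tuesday + 16 ≡ Thursday — that's 1647's doomsday.
In September the doomsday date is Sep 5.
Sep 12 is 7 days after Sep 5; 7 mod 7 = 0, so Thursday + 0 = Thursday.
3911 mod 7 = 5, so 3911 days after a Thursday is Thursday + 5 = Tuesday.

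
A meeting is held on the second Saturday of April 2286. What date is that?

April 1, 2286 is a Thursday.
The first Saturday is therefore April 3 (2 days later).
The second Saturday is 3 + 1×7 = April 10.

April 10, 2286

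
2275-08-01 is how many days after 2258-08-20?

Aug 20, 2258 → Aug 20, 2259: 365 days.
Aug 20, 2259 → Aug 20, 2260: 366 days (Feb 29, 2260 is in that span).
Aug 20, 2260 → Aug 20, 2261: 365 days.
Aug 20, 2261 → Aug 20, 2262: 365 days.
Aug 20, 2262 → Aug 20, 2263: 365 days.
Aug 20, 2263 → Aug 20, 2264: 366 days (Feb 29, 2264 is in that span).
Aug 20, 2264 → Aug 20, 2265: 365 days.
Aug 20, 2265 → Aug 20, 2266: 365 days.
Aug 20, 2266 → Aug 20, 2267: 365 days.
Aug 20, 2267 → Aug 20, 2268: 366 days (Feb 29, 2268 is in that span).
Aug 20, 2268 → Aug 20, 2269: 365 days.
Aug 20, 2269 → Aug 20, 2270: 365 days.
Aug 20, 2270 → Aug 20, 2271: 365 days.
Aug 20, 2271 → Aug 20, 2272: 366 days (Feb 29, 2272 is in that span).
Aug 20, 2272 → Aug 20, 2273: 365 days.
Aug 20, 2273 → Aug 20, 2274: 365 days.
Aug 20, 2274 → Sep 20, 2274: 31 days (August has 31).
Sep 20, 2274 → Oct 20, 2274: 30 days (September has 30).
Oct 20, 2274 → Nov 20, 2274: 31 days (October has 31).
Nov 20, 2274 → Dec 20, 2274: 30 days (November has 30).
Dec 20, 2274 → Jan 20, 2275: 31 days (December has 31).
Jan 20, 2275 → Feb 20, 2275: 31 days (January has 31).
Feb 20, 2275 → Mar 20, 2275: 28 days (February has 28).
Mar 20, 2275 → Apr 20, 2275: 31 days (March has 31).
Apr 20, 2275 → May 20, 2275: 30 days (April has 30).
May 20, 2275 → Jun 20, 2275: 31 days (May has 31).
Jun 20, 2275 → Jul 20, 2275: 30 days (June has 30).
Jul 20, 2275 → Aug 1, 2275: 12 days.
Total: 6190 days.

6190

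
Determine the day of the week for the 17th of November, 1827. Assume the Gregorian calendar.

Doomsday rule: the anchor day for the 1800s is Friday. For year 27: 27÷12 = 2 r 3, and 3÷4 = 0, so 2+3+0 = 5.
Friday + 5 ≡ Wednesday — that's 1827's doomsday.
In November the doomsday date is Nov 7.
Nov 17 is 10 days after Nov 7; 10 mod 7 = 3, so Wednesday + 3 = Saturday.

Saturday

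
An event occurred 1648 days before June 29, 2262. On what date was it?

−365 (one year) → Jun 29, 2261 (1283 left).
−365 (one year) → Jun 29, 2260 (918 left).
−366 (one year; includes Feb 29, 2260) → Jun 29, 2259 (552 left).
−365 (one year) → Jun 29, 2258 (187 left).
−29 → May 31, 2258 (end of May, 31 days; 158 left).
−31 → Apr 30, 2258 (end of Apr, 30 days; 127 left).
−30 → Mar 31, 2258 (end of Mar, 31 days; 97 left).
−31 → Feb 28, 2258 (end of Feb, 28 days; 66 left).
−28 → Jan 31, 2258 (end of Jan, 31 days; 38 left).
−31 → Dec 31, 2257 (end of Dec, 31 days; 7 left).
−7 → Dec 24, 2257.

December 24, 2257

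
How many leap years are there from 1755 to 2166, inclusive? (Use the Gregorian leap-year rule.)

100

Multiples of 4 in [1755,2166]: 103.
Of those, multiples of 100: 4 (not leap unless ÷400).
Multiples of 400: 1.
Leap years = 103 − 4 + 1 = 100.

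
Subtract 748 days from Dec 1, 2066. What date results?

−365 (one year) → Dec 1, 2065 (383 left).
−1 → Nov 30, 2065 (end of Nov, 30 days; 382 left).
−30 → Oct 31, 2065 (end of Oct, 31 days; 352 left).
−31 → Sep 30, 2065 (end of Sep, 30 days; 321 left).
−30 → Aug 31, 2065 (end of Aug, 31 days; 291 left).
−31 → Jul 31, 2065 (end of Jul, 31 days; 260 left).
−31 → Jun 30, 2065 (end of Jun, 30 days; 229 left).
−30 → May 31, 2065 (end of May, 31 days; 199 left).
−31 → Apr 30, 2065 (end of Apr, 30 days; 168 left).
−30 → Mar 31, 2065 (end of Mar, 31 days; 138 left).
−31 → Feb 28, 2065 (end of Feb, 28 days; 107 left).
−28 → Jan 31, 2065 (end of Jan, 31 days; 79 left).
−31 → Dec 31, 2064 (end of Dec, 31 days; 48 left).
−31 → Nov 30, 2064 (end of Nov, 30 days; 17 left).
−17 → Nov 13, 2064.

November 13, 2064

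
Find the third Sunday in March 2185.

March 1, 2185 is a Tuesday.
The first Sunday is therefore March 6 (5 days later).
The third Sunday is 6 + 2×7 = March 20.

March 20, 2185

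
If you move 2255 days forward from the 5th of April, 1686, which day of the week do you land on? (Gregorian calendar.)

Saturday

Apr 5, 1686 is a Friday.
2255 mod 7 = 1, so 2255 days after a Friday is Friday + 1 = Saturday.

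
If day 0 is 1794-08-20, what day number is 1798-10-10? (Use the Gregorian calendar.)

1512

Aug 20, 1794 → Aug 20, 1795: 365 days.
Aug 20, 1795 → Aug 20, 1796: 366 days (Feb 29, 1796 is in that span).
Aug 20, 1796 → Aug 20, 1797: 365 days.
Aug 20, 1797 → Aug 20, 1798: 365 days.
Aug 20, 1798 → Sep 20, 1798: 31 days (August has 31).
Sep 20, 1798 → Oct 10, 1798: 20 days.
Total: 1512 days.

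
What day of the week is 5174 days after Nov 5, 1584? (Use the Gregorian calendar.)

First find the weekday of Nov 5, 1584. Doomsday rule: the anchor day for the 1500s is Wednesday. For year 84: 84÷12 = 7 r 0, and 0÷4 = 0, so 7+0+0 = 7.
Wednesday + 7 ≡ Wednesday — that's 1584's doomsday.
In November the doomsday date is Nov 7.
Nov 5 is 2 days before Nov 7; 2 mod 7 = 2, so Wednesday − 2 = Monday.
5174 mod 7 = 1, so 5174 days after a Monday is Monday + 1 = Tuesday.

Tuesday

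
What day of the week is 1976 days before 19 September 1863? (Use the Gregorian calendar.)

Sep 19, 1863 is a Saturday.
1976 mod 7 = 2, so 1976 days before a Saturday is Saturday − 2 = Thursday.

Thursday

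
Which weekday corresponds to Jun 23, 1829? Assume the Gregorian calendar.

Doomsday rule: the anchor day for the 1800s is Friday. For year 29: 29÷12 = 2 r 5, and 5÷4 = 1, so 2+5+1 = 8.
Friday + 8 ≡ Saturday — that's 1829's doomsday.
In June the doomsday date is Jun 6.
Jun 23 is 17 days after Jun 6; 17 mod 7 = 3, so Saturday + 3 = Tuesday.

Tuesday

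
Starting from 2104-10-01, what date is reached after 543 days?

March 28, 2106

+365 (one year) → Oct 1, 2105 (178 left).
Oct has 31 days: +31 → Nov 1, 2105 (147 left).
Nov has 30 days: +30 → Dec 1, 2105 (117 left).
Dec has 31 days: +31 → Jan 1, 2106 (86 left).
Jan has 31 days: +31 → Feb 1, 2106 (55 left).
Feb has 28 days: +28 → Mar 1, 2106 (27 left).
+27 → Mar 28, 2106.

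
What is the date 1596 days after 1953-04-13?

+365 (one year) → Apr 13, 1954 (1231 left).
+365 (one year) → Apr 13, 1955 (866 left).
+366 (one year; includes Feb 29, 1956) → Apr 13, 1956 (500 left).
+365 (one year) → Apr 13, 1957 (135 left).
Apr has 30 days: +18 → May 1, 1957 (117 left).
May has 31 days: +31 → Jun 1, 1957 (86 left).
Jun has 30 days: +30 → Jul 1, 1957 (56 left).
Jul has 31 days: +31 → Aug 1, 1957 (25 left).
+25 → Aug 26, 1957.

August 26, 1957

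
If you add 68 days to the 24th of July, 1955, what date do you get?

September 30, 1955

Jul has 31 days: +8 → Aug 1, 1955 (60 left).
Aug has 31 days: +31 → Sep 1, 1955 (29 left).
+29 → Sep 30, 1955.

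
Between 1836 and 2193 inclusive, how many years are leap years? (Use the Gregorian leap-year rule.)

88

Multiples of 4 in [1836,2193]: 90.
Of those, multiples of 100: 3 (not leap unless ÷400).
Multiples of 400: 1.
Leap years = 90 − 3 + 1 = 88.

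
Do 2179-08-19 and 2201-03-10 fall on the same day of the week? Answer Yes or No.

From Aug 19, 2179 to Mar 10, 2201 is 7873 days.
7873 mod 7 = 5, so they are different weekdays.
(Aug 19, 2179 is a Thursday; Mar 10, 2201 is a Tuesday.)

No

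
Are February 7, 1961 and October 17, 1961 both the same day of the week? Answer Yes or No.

Yes

From Feb 7, 1961 to Oct 17, 1961 is 252 days.
252 mod 7 = 0, so they are the same weekday.
(Feb 7, 1961 is a Tuesday; Oct 17, 1961 is a Tuesday.)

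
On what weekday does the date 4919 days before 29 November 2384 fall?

Saturday

First find the weekday of Nov 29, 2384. Doomsday rule: the anchor day for the 2300s is Wednesday. For year 84: 84÷12 = 7 r 0, and 0÷4 = 0, so 7+0+0 = 7.
Wednesday + 7 ≡ Wednesday — that's 2384's doomsday.
In November the doomsday date is Nov 7.
Nov 29 is 22 days after Nov 7; 22 mod 7 = 1, so Wednesday + 1 = Thursday.
4919 mod 7 = 5, so 4919 days before a Thursday is Thursday − 5 = Saturday.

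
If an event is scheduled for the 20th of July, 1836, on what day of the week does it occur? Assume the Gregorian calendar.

Doomsday rule: the anchor day for the 1800s is Friday. For year 36: 36÷12 = 3 r 0, and 0÷4 = 0, so 3+0+0 = 3.
Friday + 3 ≡ Monday — that's 1836's doomsday.
In July the doomsday date is Jul 11.
Jul 20 is 9 days after Jul 11; 9 mod 7 = 2, so Monday + 2 = Wednesday.

Wednesday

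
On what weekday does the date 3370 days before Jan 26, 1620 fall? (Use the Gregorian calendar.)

Jan 26, 1620 is a Sunday.
3370 mod 7 = 3, so 3370 days before a Sunday is Sunday − 3 = Thursday.

Thursday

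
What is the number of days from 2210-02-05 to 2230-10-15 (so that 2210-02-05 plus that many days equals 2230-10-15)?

Feb 5, 2210 → Feb 5, 2211: 365 days.
Feb 5, 2211 → Feb 5, 2212: 365 days.
Feb 5, 2212 → Feb 5, 2213: 366 days (Feb 29, 2212 is in that span).
Feb 5, 2213 → Feb 5, 2214: 365 days.
Feb 5, 2214 → Feb 5, 2215: 365 days.
Feb 5, 2215 → Feb 5, 2216: 365 days.
Feb 5, 2216 → Feb 5, 2217: 366 days (Feb 29, 2216 is in that span).
Feb 5, 2217 → Feb 5, 2218: 365 days.
Feb 5, 2218 → Feb 5, 2219: 365 days.
Feb 5, 2219 → Feb 5, 2220: 365 days.
Feb 5, 2220 → Feb 5, 2221: 366 days (Feb 29, 2220 is in that span).
Feb 5, 2221 → Feb 5, 2222: 365 days.
Feb 5, 2222 → Feb 5, 2223: 365 days.
Feb 5, 2223 → Feb 5, 2224: 365 days.
Feb 5, 2224 → Feb 5, 2225: 366 days (Feb 29, 2224 is in that span).
Feb 5, 2225 → Feb 5, 2226: 365 days.
Feb 5, 2226 → Feb 5, 2227: 365 days.
Feb 5, 2227 → Feb 5, 2228: 365 days.
Feb 5, 2228 → Feb 5, 2229: 366 days (Feb 29, 2228 is in that span).
Feb 5, 2229 → Feb 5, 2230: 365 days.
Feb 5, 2230 → Mar 5, 2230: 28 days (February has 28).
Mar 5, 2230 → Apr 5, 2230: 31 days (March has 31).
Apr 5, 2230 → May 5, 2230: 30 days (April has 30).
May 5, 2230 → Jun 5, 2230: 31 days (May has 31).
Jun 5, 2230 → Jul 5, 2230: 30 days (June has 30).
Jul 5, 2230 → Aug 5, 2230: 31 days (July has 31).
Aug 5, 2230 → Sep 5, 2230: 31 days (August has 31).
Sep 5, 2230 → Oct 5, 2230: 30 days (September has 30).
Oct 5, 2230 → Oct 15, 2230: 10 days.
Total: 7557 days.

7557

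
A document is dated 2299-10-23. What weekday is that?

Doomsday rule: the anchor day for the 2200s is Friday. For year 99: 99÷12 = 8 r 3, and 3÷4 = 0, so 8+3+0 = 11.
Friday + 11 ≡ Tuesday — that's 2299's doomsday.
In October the doomsday date is Oct 10.
Oct 23 is 13 days after Oct 10; 13 mod 7 = 6, so Tuesday + 6 = Monday.

Monday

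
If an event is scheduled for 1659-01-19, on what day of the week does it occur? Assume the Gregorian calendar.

Doomsday rule: the anchor day for the 1600s is Tuesday. For year 59: 59÷12 = 4 r 11, and 11÷4 = 2, so 4+11+2 = 17.
Tuesday + 17 ≡ Friday — that's 1659's doomsday.
In January the doomsday date is Jan 3 (1659 is not a leap year).
Jan 19 is 16 days after Jan 3; 16 mod 7 = 2, so Friday + 2 = Sunday.

Sunday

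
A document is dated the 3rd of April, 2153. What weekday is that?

Tuesday

Doomsday rule: the anchor day for the 2100s is Sunday. For year 53: 53÷12 = 4 r 5, and 5÷4 = 1, so 4+5+1 = 10.
Sunday + 10 ≡ Wednesday — that's 2153's doomsday.
In April the doomsday date is Apr 4.
Apr 3 is 1 day before Apr 4; 1 mod 7 = 1, so Wednesday − 1 = Tuesday.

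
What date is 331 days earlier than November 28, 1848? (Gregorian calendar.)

January 2, 1848

−28 → Oct 31, 1848 (end of Oct, 31 days; 303 left).
−31 → Sep 30, 1848 (end of Sep, 30 days; 272 left).
−30 → Aug 31, 1848 (end of Aug, 31 days; 242 left).
−31 → Jul 31, 1848 (end of Jul, 31 days; 211 left).
−31 → Jun 30, 1848 (end of Jun, 30 days; 180 left).
−30 → May 31, 1848 (end of May, 31 days; 150 left).
−31 → Apr 30, 1848 (end of Apr, 30 days; 119 left).
−30 → Mar 31, 1848 (end of Mar, 31 days; 89 left).
−31 → Feb 29, 1848 (end of Feb, 29 days; 58 left).
−29 → Jan 31, 1848 (end of Jan, 31 days; 29 left).
−29 → Jan 2, 1848.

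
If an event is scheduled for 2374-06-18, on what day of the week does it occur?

Tuesday

Doomsday rule: the anchor day for the 2300s is Wednesday. For year 74: 74÷12 = 6 r 2, and 2÷4 = 0, so 6+2+0 = 8.
Wednesday + 8 ≡ Thursday — that's 2374's doomsday.
In June the doomsday date is Jun 6.
Jun 18 is 12 days after Jun 6; 12 mod 7 = 5, so Thursday + 5 = Tuesday.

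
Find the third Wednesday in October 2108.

October 17, 2108

October 1, 2108 is a Monday.
The first Wednesday is therefore October 3 (2 days later).
The third Wednesday is 3 + 2×7 = October 17.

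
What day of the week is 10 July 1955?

January 1, 1955 is a Saturday.
Jan 1, 1955 → Feb 1, 1955: 31 days (January has 31).
Feb 1, 1955 → Mar 1, 1955: 28 days (February has 28).
Mar 1, 1955 → Apr 1, 1955: 31 days (March has 31).
Apr 1, 1955 → May 1, 1955: 30 days (April has 30).
May 1, 1955 → Jun 1, 1955: 31 days (May has 31).
Jun 1, 1955 → Jul 1, 1955: 30 days (June has 30).
Jul 1, 1955 → Jul 10, 1955: 9 days.
Total: 190 days.
190 mod 7 = 1, so Saturday + 1 = Sunday.

Sunday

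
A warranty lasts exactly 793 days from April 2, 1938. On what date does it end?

+365 (one year) → Apr 2, 1939 (428 left).
+366 (one year; includes Feb 29, 1940) → Apr 2, 1940 (62 left).
Apr has 30 days: +29 → May 1, 1940 (33 left).
May has 31 days: +31 → Jun 1, 1940 (2 left).
+2 → Jun 3, 1940.

June 3, 1940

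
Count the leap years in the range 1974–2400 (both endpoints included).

Multiples of 4 in [1974,2400]: 107.
Of those, multiples of 100: 5 (not leap unless ÷400).
Multiples of 400: 2.
Leap years = 107 − 5 + 2 = 104.

104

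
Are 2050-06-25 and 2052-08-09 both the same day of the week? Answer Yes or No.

From Jun 25, 2050 to Aug 9, 2052 is 776 days.
776 mod 7 = 6, so they are different weekdays.
(Jun 25, 2050 is a Saturday; Aug 9, 2052 is a Friday.)

No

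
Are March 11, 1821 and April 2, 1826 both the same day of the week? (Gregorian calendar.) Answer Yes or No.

Yes

From Mar 11, 1821 to Apr 2, 1826 is 1848 days.
1848 mod 7 = 0, so they are the same weekday.
(Mar 11, 1821 is a Sunday; Apr 2, 1826 is a Sunday.)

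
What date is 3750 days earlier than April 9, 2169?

January 2, 2159

−365 (one year) → Apr 9, 2168 (3385 left).
−366 (one year; includes Feb 29, 2168) → Apr 9, 2167 (3019 left).
−365 (one year) → Apr 9, 2166 (2654 left).
−365 (one year) → Apr 9, 2165 (2289 left).
−365 (one year) → Apr 9, 2164 (1924 left).
−366 (one year; includes Feb 29, 2164) → Apr 9, 2163 (1558 left).
−365 (one year) → Apr 9, 2162 (1193 left).
−365 (one year) → Apr 9, 2161 (828 left).
−365 (one year) → Apr 9, 2160 (463 left).
−366 (one year; includes Feb 29, 2160) → Apr 9, 2159 (97 left).
−9 → Mar 31, 2159 (end of Mar, 31 days; 88 left).
−31 → Feb 28, 2159 (end of Feb, 28 days; 57 left).
−28 → Jan 31, 2159 (end of Jan, 31 days; 29 left).
−29 → Jan 2, 2159.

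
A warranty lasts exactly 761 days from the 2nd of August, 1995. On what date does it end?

+366 (one year; includes Feb 29, 1996) → Aug 2, 1996 (395 left).
Aug has 31 days: +30 → Sep 1, 1996 (365 left).
Sep has 30 days: +30 → Oct 1, 1996 (335 left).
Oct has 31 days: +31 → Nov 1, 1996 (304 left).
Nov has 30 days: +30 → Dec 1, 1996 (274 left).
Dec has 31 days: +31 → Jan 1, 1997 (243 left).
Jan has 31 days: +31 → Feb 1, 1997 (212 left).
Feb has 28 days: +28 → Mar 1, 1997 (184 left).
Mar has 31 days: +31 → Apr 1, 1997 (153 left).
Apr has 30 days: +30 → May 1, 1997 (123 left).
May has 31 days: +31 → Jun 1, 1997 (92 left).
Jun has 30 days: +30 → Jul 1, 1997 (62 left).
Jul has 31 days: +31 → Aug 1, 1997 (31 left).
Aug has 31 days: +31 → Sep 1, 1997 (0 left).

September 1, 1997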